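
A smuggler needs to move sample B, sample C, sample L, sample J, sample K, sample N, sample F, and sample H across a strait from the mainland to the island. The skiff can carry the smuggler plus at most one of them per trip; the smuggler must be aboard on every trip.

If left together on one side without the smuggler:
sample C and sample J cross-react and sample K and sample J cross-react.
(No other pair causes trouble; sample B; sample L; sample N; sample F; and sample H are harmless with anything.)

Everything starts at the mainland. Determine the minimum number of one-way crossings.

17

Counting alone: the smuggler can take at most 1 across per trip to the island, so moving all 8 needs at least 8 loaded trips out, with a return between consecutive ones — at least 15 crossings.
The safety rule pushes this higher. Following every safe sequence of crossings, the most of the 8 that can be at the island as the skiff arrives there on crossing 15 is 7 — never all 8.
So no plan with fewer than 17 crossings exists, and this one achieves 17:
1. Smuggler goes to the island with sample J.  [the mainland: sample B, sample C, sample F, sample H, sample K, sample L, sample N | the island: sample J]
2. Smuggler goes back to the mainland alone.  [the mainland: sample B, sample C, sample F, sample H, sample K, sample L, sample N | the island: sample J]
3. Smuggler goes to the island with sample B.  [the mainland: sample C, sample F, sample H, sample K, sample L, sample N | the island: sample B, sample J]
4. Smuggler goes back to the mainland alone.  [the mainland: sample C, sample F, sample H, sample K, sample L, sample N | the island: sample B, sample J]
5. Smuggler goes to the island with sample C.  [the mainland: sample F, sample H, sample K, sample L, sample N | the island: sample B, sample C, sample J]
6. Smuggler goes back to the mainland with sample J.  [the mainland: sample F, sample H, sample J, sample K, sample L, sample N | the island: sample B, sample C]
7. Smuggler goes to the island with sample K.  [the mainland: sample F, sample H, sample J, sample L, sample N | the island: sample B, sample C, sample K]
8. Smuggler goes back to the mainland alone.  [the mainland: sample F, sample H, sample J, sample L, sample N | the island: sample B, sample C, sample K]
9. Smuggler goes to the island with sample L.  [the mainland: sample F, sample H, sample J, sample N | the island: sample B, sample C, sample K, sample L]
10. Smuggler goes back to the mainland alone.  [the mainland: sample F, sample H, sample J, sample N | the island: sample B, sample C, sample K, sample L]
11. Smuggler goes to the island with sample N.  [the mainland: sample F, sample H, sample J | the island: sample B, sample C, sample K, sample L, sample N]
12. Smuggler goes back to the mainland alone.  [the mainland: sample F, sample H, sample J | the island: sample B, sample C, sample K, sample L, sample N]
13. Smuggler goes to the island with sample F.  [the mainland: sample H, sample J | the island: sample B, sample C, sample F, sample K, sample L, sample N]
14. Smuggler goes back to the mainland alone.  [the mainland: sample H, sample J | the island: sample B, sample C, sample F, sample K, sample L, sample N]
15. Smuggler goes to the island with sample H.  [the mainland: sample J | the island: sample B, sample C, sample F, sample H, sample K, sample L, sample N]
16. Smuggler goes back to the mainland alone.  [the mainland: sample J | the island: sample B, sample C, sample F, sample H, sample K, sample L, sample N]
17. Smuggler goes to the island with sample J.  [the mainland: — | the island: sample B, sample C, sample F, sample H, sample J, sample K, sample L, sample N]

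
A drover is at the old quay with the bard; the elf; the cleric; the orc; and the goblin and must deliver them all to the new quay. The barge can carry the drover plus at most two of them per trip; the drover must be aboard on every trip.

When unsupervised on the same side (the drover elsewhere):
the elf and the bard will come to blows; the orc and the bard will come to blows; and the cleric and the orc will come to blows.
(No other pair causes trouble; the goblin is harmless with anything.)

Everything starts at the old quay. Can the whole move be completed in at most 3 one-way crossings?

Counting alone: the drover can take at most 2 across per trip to the new quay, so moving all 5 needs at least 3 loaded trips out, with a return between consecutive ones — at least 5 crossings.
Since 3 < 5, 3 crossings cannot be enough. (The shortest complete plan in fact takes 5:)
1. Drover goes to the new quay with the bard and the cleric.  [the old quay: the elf, the goblin, the orc | the new quay: the bard, the cleric]
2. Drover goes back to the old quay alone.  [the old quay: the elf, the goblin, the orc | the new quay: the bard, the cleric]
3. Drover goes to the new quay with the goblin.  [the old quay: the elf, the orc | the new quay: the bard, the cleric, the goblin]
4. Drover goes back to the old quay alone.  [the old quay: the elf, the orc | the new quay: the bard, the cleric, the goblin]
5. Drover goes to the new quay with the elf and the orc.  [the old quay: — | the new quay: the bard, the cleric, the elf, the goblin, the orc]

No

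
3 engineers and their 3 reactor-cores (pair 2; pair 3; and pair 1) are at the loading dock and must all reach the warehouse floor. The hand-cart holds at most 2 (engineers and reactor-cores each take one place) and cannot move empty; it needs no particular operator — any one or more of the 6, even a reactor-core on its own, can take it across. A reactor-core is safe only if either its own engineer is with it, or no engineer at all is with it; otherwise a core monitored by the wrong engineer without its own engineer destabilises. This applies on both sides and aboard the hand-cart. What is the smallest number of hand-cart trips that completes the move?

11

Counting alone: each trip to the warehouse floor takes at most 2 across and each return brings at least 1 back, so after t trips out (and t−1 returns) at most 2t − (t−1) of the 6 are across; that first reaches 6 at t = 5, so at least 9 crossings are needed.
The safety rule pushes this higher. Following every safe sequence of crossings, the most of the 6 that can be at the warehouse floor as the hand-cart arrives there on crossing 9 is 5 — never all 6.
So no plan with fewer than 11 crossings exists, and this one achieves 11:
1. engineer 2 and reactor-core 2 cross → the warehouse floor.
2. engineer 2 crosses ← the loading dock.
3. reactor-core 1 and reactor-core 3 cross → the warehouse floor.
4. reactor-core 2 crosses ← the loading dock.
5. engineer 1 and engineer 3 cross → the warehouse floor.
6. engineer 3 and reactor-core 3 cross ← the loading dock.
7. engineer 2 and engineer 3 cross → the warehouse floor.
8. reactor-core 1 crosses ← the loading dock.
9. reactor-core 2 and reactor-core 3 cross → the warehouse floor.
10. engineer 1 crosses ← the loading dock.
11. engineer 1 and reactor-core 1 cross → the warehouse floor.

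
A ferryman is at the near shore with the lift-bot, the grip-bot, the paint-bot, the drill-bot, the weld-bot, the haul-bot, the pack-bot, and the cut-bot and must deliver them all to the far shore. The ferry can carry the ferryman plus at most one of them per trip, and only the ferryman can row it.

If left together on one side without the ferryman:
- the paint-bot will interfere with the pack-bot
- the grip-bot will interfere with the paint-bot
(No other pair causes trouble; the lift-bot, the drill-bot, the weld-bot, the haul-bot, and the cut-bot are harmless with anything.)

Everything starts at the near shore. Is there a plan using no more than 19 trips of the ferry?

Yes — this plan uses 17 crossings (≤ 19):
1. Ferryman goes to the far shore with the paint-bot.
2. Ferryman goes back to the near shore alone.
3. Ferryman goes to the far shore with the lift-bot.
4. Ferryman goes back to the near shore alone.
5. Ferryman goes to the far shore with the grip-bot.
6. Ferryman goes back to the near shore with the paint-bot.
7. Ferryman goes to the far shore with the pack-bot.
8. Ferryman goes back to the near shore alone.
9. Ferryman goes to the far shore with the drill-bot.
10. Ferryman goes back to the near shore alone.
11. Ferryman goes to the far shore with the weld-bot.
12. Ferryman goes back to the near shore alone.
13. Ferryman goes to the far shore with the haul-bot.
14. Ferryman goes back to the near shore alone.
15. Ferryman goes to the far shore with the cut-bot.
16. Ferryman goes back to the near shore alone.
17. Ferryman goes to the far shore with the paint-bot.

Yes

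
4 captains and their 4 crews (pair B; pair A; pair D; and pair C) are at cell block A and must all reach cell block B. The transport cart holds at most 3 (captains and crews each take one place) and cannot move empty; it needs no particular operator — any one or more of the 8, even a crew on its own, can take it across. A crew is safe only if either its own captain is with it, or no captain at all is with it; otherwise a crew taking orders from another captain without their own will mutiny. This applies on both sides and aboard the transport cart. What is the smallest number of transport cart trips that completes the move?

Counting alone: each trip to cell block B takes at most 3 across and each return brings at least 1 back, so after t trips out (and t−1 returns) at most 3t − (t−1) of the 8 are across; that first reaches 8 at t = 4, so at least 7 crossings are needed.
The safety rule pushes this higher. Following every safe sequence of crossings, the most of the 8 that can be at cell block B as the transport cart arrives there on crossing 7 is 7 — never all 8.
So no plan with fewer than 9 crossings exists, and this one achieves 9:
1. captain B and crew B cross → cell block B.
2. captain B crosses ← cell block A.
3. captain A, captain B, and crew A cross → cell block B.
4. captain B and crew B cross ← cell block A.
5. captain B, captain C, and captain D cross → cell block B.
6. crew A crosses ← cell block A.
7. crew A and crew B cross → cell block B.
8. crew B crosses ← cell block A.
9. crew B, crew C, and crew D cross → cell block B.

9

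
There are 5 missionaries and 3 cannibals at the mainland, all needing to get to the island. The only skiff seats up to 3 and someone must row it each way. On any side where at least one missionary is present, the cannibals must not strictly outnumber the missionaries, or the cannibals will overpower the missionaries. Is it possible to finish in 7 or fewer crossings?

Yes — this plan uses 7 crossings (≤ 7):
1. 2 cannibals → the island.  (the mainland: 5M 1C; the island: 0M 2C)
2. 1 cannibal ← the mainland.  (the mainland: 5M 2C; the island: 0M 1C)
3. 2 missionaries and 1 cannibal → the island.  (the mainland: 3M 1C; the island: 2M 2C)
4. 1 cannibal ← the mainland.  (the mainland: 3M 2C; the island: 2M 1C)
5. 1 missionary and 2 cannibals → the island.  (the mainland: 2M 0C; the island: 3M 3C)
6. 1 cannibal ← the mainland.  (the mainland: 2M 1C; the island: 3M 2C)
7. 2 missionaries and 1 cannibal → the island.  (the mainland: 0M 0C; the island: 5M 3C)

Yes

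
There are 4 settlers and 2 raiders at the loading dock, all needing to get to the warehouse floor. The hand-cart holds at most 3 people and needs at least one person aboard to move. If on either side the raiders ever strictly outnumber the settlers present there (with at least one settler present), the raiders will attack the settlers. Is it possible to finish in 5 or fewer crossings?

Yes — this plan uses 5 crossings (≤ 5):
1. 2 raiders → the warehouse floor.  (the loading dock: 4S 0R; the warehouse floor: 0S 2R)
2. 1 raider ← the loading dock.  (the loading dock: 4S 1R; the warehouse floor: 0S 1R)
3. 2 settlers and 1 raider → the warehouse floor.  (the loading dock: 2S 0R; the warehouse floor: 2S 2R)
4. 1 raider ← the loading dock.  (the loading dock: 2S 1R; the warehouse floor: 2S 1R)
5. 2 settlers and 1 raider → the warehouse floor.  (the loading dock: 0S 0R; the warehouse floor: 4S 2R)

Yes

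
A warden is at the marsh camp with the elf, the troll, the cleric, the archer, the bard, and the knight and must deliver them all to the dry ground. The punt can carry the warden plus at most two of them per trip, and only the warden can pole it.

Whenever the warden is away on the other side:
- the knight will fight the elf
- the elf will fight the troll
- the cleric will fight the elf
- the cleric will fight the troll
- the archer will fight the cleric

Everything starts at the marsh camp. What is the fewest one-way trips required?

Counting alone: the warden can take at most 2 across per trip to the dry ground, so moving all 6 needs at least 3 loaded trips out, with a return between consecutive ones — at least 5 crossings.
The safety rule pushes this higher. Following every safe sequence of crossings, the most of the 6 that can be at the dry ground as the punt arrives there on crossings 5, 7 is 4, 5 respectively — never all 6.
So no plan with fewer than 9 crossings exists, and this one achieves 9:
1. Warden goes to the dry ground with the cleric and the elf.
2. Warden goes back to the marsh camp with the elf.
3. Warden goes to the dry ground with the archer and the elf.
4. Warden goes back to the marsh camp with the cleric.
5. Warden goes to the dry ground with the bard and the troll.
6. Warden goes back to the marsh camp with the elf.
7. Warden goes to the dry ground with the elf and the knight.
8. Warden goes back to the marsh camp with the elf.
9. Warden goes to the dry ground with the cleric and the elf.

9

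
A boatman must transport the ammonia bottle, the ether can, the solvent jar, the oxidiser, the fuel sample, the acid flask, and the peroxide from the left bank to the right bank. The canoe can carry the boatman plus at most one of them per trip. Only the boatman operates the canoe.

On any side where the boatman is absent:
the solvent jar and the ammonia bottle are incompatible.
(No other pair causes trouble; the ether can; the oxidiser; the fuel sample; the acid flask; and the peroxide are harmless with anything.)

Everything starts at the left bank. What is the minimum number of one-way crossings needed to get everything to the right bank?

13

Counting alone: the boatman can take at most 1 across per trip to the right bank, so moving all 7 needs at least 7 loaded trips out, with a return between consecutive ones — at least 13 crossings.
The plan below uses exactly 13 crossings, so it is optimal:
1. Boatman goes to the right bank with the ammonia bottle.  [the left bank: the acid flask, the ether can, the fuel sample, the oxidiser, the peroxide, the solvent jar | the right bank: the ammonia bottle]
2. Boatman goes back to the left bank alone.  [the left bank: the acid flask, the ether can, the fuel sample, the oxidiser, the peroxide, the solvent jar | the right bank: the ammonia bottle]
3. Boatman goes to the right bank with the ether can.  [the left bank: the acid flask, the fuel sample, the oxidiser, the peroxide, the solvent jar | the right bank: the ammonia bottle, the ether can]
4. Boatman goes back to the left bank alone.  [the left bank: the acid flask, the fuel sample, the oxidiser, the peroxide, the solvent jar | the right bank: the ammonia bottle, the ether can]
5. Boatman goes to the right bank with the oxidiser.  [the left bank: the acid flask, the fuel sample, the peroxide, the solvent jar | the right bank: the ammonia bottle, the ether can, the oxidiser]
6. Boatman goes back to the left bank alone.  [the left bank: the acid flask, the fuel sample, the peroxide, the solvent jar | the right bank: the ammonia bottle, the ether can, the oxidiser]
7. Boatman goes to the right bank with the fuel sample.  [the left bank: the acid flask, the peroxide, the solvent jar | the right bank: the ammonia bottle, the ether can, the fuel sample, the oxidiser]
8. Boatman goes back to the left bank alone.  [the left bank: the acid flask, the peroxide, the solvent jar | the right bank: the ammonia bottle, the ether can, the fuel sample, the oxidiser]
9. Boatman goes to the right bank with the acid flask.  [the left bank: the peroxide, the solvent jar | the right bank: the acid flask, the ammonia bottle, the ether can, the fuel sample, the oxidiser]
10. Boatman goes back to the left bank alone.  [the left bank: the peroxide, the solvent jar | the right bank: the acid flask, the ammonia bottle, the ether can, the fuel sample, the oxidiser]
11. Boatman goes to the right bank with the peroxide.  [the left bank: the solvent jar | the right bank: the acid flask, the ammonia bottle, the ether can, the fuel sample, the oxidiser, the peroxide]
12. Boatman goes back to the left bank alone.  [the left bank: the solvent jar | the right bank: the acid flask, the ammonia bottle, the ether can, the fuel sample, the oxidiser, the peroxide]
13. Boatman goes to the right bank with the solvent jar.  [the left bank: — | the right bank: the acid flask, the ammonia bottle, the ether can, the fuel sample, the oxidiser, the peroxide, the solvent jar]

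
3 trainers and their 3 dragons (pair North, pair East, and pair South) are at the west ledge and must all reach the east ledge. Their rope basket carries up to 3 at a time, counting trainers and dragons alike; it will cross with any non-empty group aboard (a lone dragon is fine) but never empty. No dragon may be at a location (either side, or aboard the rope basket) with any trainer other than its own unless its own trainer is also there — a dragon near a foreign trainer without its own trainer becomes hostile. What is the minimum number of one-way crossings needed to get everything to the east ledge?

Counting alone: each trip to the east ledge takes at most 3 across and each return brings at least 1 back, so after t trips out (and t−1 returns) at most 3t − (t−1) of the 6 are across; that first reaches 6 at t = 3, so at least 5 crossings are needed.
The plan below uses exactly 5 crossings, so it is optimal:
1. dragon North and trainer North cross → the east ledge.
2. trainer North crosses ← the west ledge.
3. trainer East, trainer North, and trainer South cross → the east ledge.
4. dragon North crosses ← the west ledge.
5. dragon East, dragon North, and dragon South cross → the east ledge.

5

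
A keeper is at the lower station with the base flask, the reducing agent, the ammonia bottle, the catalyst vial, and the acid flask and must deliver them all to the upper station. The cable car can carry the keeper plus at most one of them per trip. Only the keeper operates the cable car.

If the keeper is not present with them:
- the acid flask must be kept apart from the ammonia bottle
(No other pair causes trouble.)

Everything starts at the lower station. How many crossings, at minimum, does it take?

9

Counting alone: the keeper can take at most 1 across per trip to the upper station, so moving all 5 needs at least 5 loaded trips out, with a return between consecutive ones — at least 9 crossings.
The plan below uses exactly 9 crossings, so it is optimal:
1. Keeper goes to the upper station with the ammonia bottle.  [the lower station: the acid flask, the base flask, the catalyst vial, the reducing agent | the upper station: the ammonia bottle]
2. Keeper goes back to the lower station alone.  [the lower station: the acid flask, the base flask, the catalyst vial, the reducing agent | the upper station: the ammonia bottle]
3. Keeper goes to the upper station with the base flask.  [the lower station: the acid flask, the catalyst vial, the reducing agent | the upper station: the ammonia bottle, the base flask]
4. Keeper goes back to the lower station alone.  [the lower station: the acid flask, the catalyst vial, the reducing agent | the upper station: the ammonia bottle, the base flask]
5. Keeper goes to the upper station with the reducing agent.  [the lower station: the acid flask, the catalyst vial | the upper station: the ammonia bottle, the base flask, the reducing agent]
6. Keeper goes back to the lower station alone.  [the lower station: the acid flask, the catalyst vial | the upper station: the ammonia bottle, the base flask, the reducing agent]
7. Keeper goes to the upper station with the catalyst vial.  [the lower station: the acid flask | the upper station: the ammonia bottle, the base flask, the catalyst vial, the reducing agent]
8. Keeper goes back to the lower station alone.  [the lower station: the acid flask | the upper station: the ammonia bottle, the base flask, the catalyst vial, the reducing agent]
9. Keeper goes to the upper station with the acid flask.  [the lower station: — | the upper station: the acid flask, the ammonia bottle, the base flask, the catalyst vial, the reducing agent]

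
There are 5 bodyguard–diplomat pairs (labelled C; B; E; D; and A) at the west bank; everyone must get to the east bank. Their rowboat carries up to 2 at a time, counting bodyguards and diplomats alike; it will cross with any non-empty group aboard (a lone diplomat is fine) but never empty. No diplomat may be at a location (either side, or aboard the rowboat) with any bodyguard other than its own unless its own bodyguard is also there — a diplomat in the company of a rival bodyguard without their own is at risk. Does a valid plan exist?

No

Following every safe sequence of crossings from the start, the most of the 10 that can be at the east bank as the rowboat arrives there on crossings 1, 3, 5, 7 is 2, 3, 4, 5 respectively; the best ever achieved is 5 of 10.
From crossing 9 on, no configuration arises that was not already reachable earlier: only 82 distinct safe configurations (who is on which side, and where the rowboat is) can ever be reached, none of them has everyone across, and every continuation just revisits them. So no valid plan exists.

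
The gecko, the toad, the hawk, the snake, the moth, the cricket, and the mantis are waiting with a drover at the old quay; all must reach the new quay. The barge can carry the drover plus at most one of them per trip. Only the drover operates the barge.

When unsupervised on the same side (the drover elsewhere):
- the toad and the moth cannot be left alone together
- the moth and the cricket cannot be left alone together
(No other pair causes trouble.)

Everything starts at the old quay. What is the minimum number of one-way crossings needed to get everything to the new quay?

15

Counting alone: the drover can take at most 1 across per trip to the new quay, so moving all 7 needs at least 7 loaded trips out, with a return between consecutive ones — at least 13 crossings.
The safety rule pushes this higher. Following every safe sequence of crossings, the most of the 7 that can be at the new quay as the barge arrives there on crossing 13 is 6 — never all 7.
So no plan with fewer than 15 crossings exists, and this one achieves 15:
1. Drover goes to the new quay with the moth.  [the old quay: the cricket, the gecko, the hawk, the mantis, the snake, the toad | the new quay: the moth]
2. Drover goes back to the old quay alone.  [the old quay: the cricket, the gecko, the hawk, the mantis, the snake, the toad | the new quay: the moth]
3. Drover goes to the new quay with the gecko.  [the old quay: the cricket, the hawk, the mantis, the snake, the toad | the new quay: the gecko, the moth]
4. Drover goes back to the old quay alone.  [the old quay: the cricket, the hawk, the mantis, the snake, the toad | the new quay: the gecko, the moth]
5. Drover goes to the new quay with the toad.  [the old quay: the cricket, the hawk, the mantis, the snake | the new quay: the gecko, the moth, the toad]
6. Drover goes back to the old quay with the moth.  [the old quay: the cricket, the hawk, the mantis, the moth, the snake | the new quay: the gecko, the toad]
7. Drover goes to the new quay with the cricket.  [the old quay: the hawk, the mantis, the moth, the snake | the new quay: the cricket, the gecko, the toad]
8. Drover goes back to the old quay alone.  [the old quay: the hawk, the mantis, the moth, the snake | the new quay: the cricket, the gecko, the toad]
9. Drover goes to the new quay with the hawk.  [the old quay: the mantis, the moth, the snake | the new quay: the cricket, the gecko, the hawk, the toad]
10. Drover goes back to the old quay alone.  [the old quay: the mantis, the moth, the snake | the new quay: the cricket, the gecko, the hawk, the toad]
11. Drover goes to the new quay with the snake.  [the old quay: the mantis, the moth | the new quay: the cricket, the gecko, the hawk, the snake, the toad]
12. Drover goes back to the old quay alone.  [the old quay: the mantis, the moth | the new quay: the cricket, the gecko, the hawk, the snake, the toad]
13. Drover goes to the new quay with the mantis.  [the old quay: the moth | the new quay: the cricket, the gecko, the hawk, the mantis, the snake, the toad]
14. Drover goes back to the old quay alone.  [the old quay: the moth | the new quay: the cricket, the gecko, the hawk, the mantis, the snake, the toad]
15. Drover goes to the new quay with the moth.  [the old quay: — | the new quay: the cricket, the gecko, the hawk, the mantis, the moth, the snake, the toad]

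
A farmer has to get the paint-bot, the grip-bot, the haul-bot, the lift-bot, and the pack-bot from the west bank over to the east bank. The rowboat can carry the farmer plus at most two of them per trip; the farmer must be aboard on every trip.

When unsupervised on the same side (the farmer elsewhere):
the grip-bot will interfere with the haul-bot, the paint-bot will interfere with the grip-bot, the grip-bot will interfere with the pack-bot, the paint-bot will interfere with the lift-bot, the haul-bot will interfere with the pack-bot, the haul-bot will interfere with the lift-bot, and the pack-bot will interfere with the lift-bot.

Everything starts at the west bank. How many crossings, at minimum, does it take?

Whatever the first load, the items left behind include a forbidden pair without the farmer. No opening move is safe, so no plan exists.

impossible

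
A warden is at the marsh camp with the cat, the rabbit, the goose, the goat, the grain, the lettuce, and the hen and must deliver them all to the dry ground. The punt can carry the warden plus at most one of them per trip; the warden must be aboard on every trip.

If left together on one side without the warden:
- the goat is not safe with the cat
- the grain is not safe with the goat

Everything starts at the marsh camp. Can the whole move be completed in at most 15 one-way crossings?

Yes

Yes — this plan uses 15 crossings (≤ 15):
1. Warden goes to the dry ground with the goat.  [the marsh camp: the cat, the goose, the grain, the hen, the lettuce, the rabbit | the dry ground: the goat]
2. Warden goes back to the marsh camp alone.  [the marsh camp: the cat, the goose, the grain, the hen, the lettuce, the rabbit | the dry ground: the goat]
3. Warden goes to the dry ground with the cat.  [the marsh camp: the goose, the grain, the hen, the lettuce, the rabbit | the dry ground: the cat, the goat]
4. Warden goes back to the marsh camp with the goat.  [the marsh camp: the goat, the goose, the grain, the hen, the lettuce, the rabbit | the dry ground: the cat]
5. Warden goes to the dry ground with the grain.  [the marsh camp: the goat, the goose, the hen, the lettuce, the rabbit | the dry ground: the cat, the grain]
6. Warden goes back to the marsh camp alone.  [the marsh camp: the goat, the goose, the hen, the lettuce, the rabbit | the dry ground: the cat, the grain]
7. Warden goes to the dry ground with the rabbit.  [the marsh camp: the goat, the goose, the hen, the lettuce | the dry ground: the cat, the grain, the rabbit]
8. Warden goes back to the marsh camp alone.  [the marsh camp: the goat, the goose, the hen, the lettuce | the dry ground: the cat, the grain, the rabbit]
9. Warden goes to the dry ground with the goose.  [the marsh camp: the goat, the hen, the lettuce | the dry ground: the cat, the goose, the grain, the rabbit]
10. Warden goes back to the marsh camp alone.  [the marsh camp: the goat, the hen, the lettuce | the dry ground: the cat, the goose, the grain, the rabbit]
11. Warden goes to the dry ground with the lettuce.  [the marsh camp: the goat, the hen | the dry ground: the cat, the goose, the grain, the lettuce, the rabbit]
12. Warden goes back to the marsh camp alone.  [the marsh camp: the goat, the hen | the dry ground: the cat, the goose, the grain, the lettuce, the rabbit]
13. Warden goes to the dry ground with the hen.  [the marsh camp: the goat | the dry ground: the cat, the goose, the grain, the hen, the lettuce, the rabbit]
14. Warden goes back to the marsh camp alone.  [the marsh camp: the goat | the dry ground: the cat, the goose, the grain, the hen, the lettuce, the rabbit]
15. Warden goes to the dry ground with the goat.  [the marsh camp: — | the dry ground: the cat, the goat, the goose, the grain, the hen, the lettuce, the rabbit]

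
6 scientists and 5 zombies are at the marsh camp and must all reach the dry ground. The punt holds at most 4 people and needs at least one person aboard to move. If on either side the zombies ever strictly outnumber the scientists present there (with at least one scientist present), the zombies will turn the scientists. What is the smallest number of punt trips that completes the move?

7

Counting alone: each trip to the dry ground takes at most 4 across and each return brings at least 1 back, so after t trips out (and t−1 returns) at most 4t − (t−1) of the 11 are across; that first reaches 11 at t = 4, so at least 7 crossings are needed.
The plan below uses exactly 7 crossings, so it is optimal:
1. 2 zombies → the dry ground.  (the marsh camp: 6S 3Z; the dry ground: 0S 2Z)
2. 1 zombie ← the marsh camp.  (the marsh camp: 6S 4Z; the dry ground: 0S 1Z)
3. 4 zombies → the dry ground.  (the marsh camp: 6S 0Z; the dry ground: 0S 5Z)
4. 1 zombie ← the marsh camp.  (the marsh camp: 6S 1Z; the dry ground: 0S 4Z)
5. 4 scientists → the dry ground.  (the marsh camp: 2S 1Z; the dry ground: 4S 4Z)
6. 1 zombie ← the marsh camp.  (the marsh camp: 2S 2Z; the dry ground: 4S 3Z)
7. 2 scientists and 2 zombies → the dry ground.  (the marsh camp: 0S 0Z; the dry ground: 6S 5Z)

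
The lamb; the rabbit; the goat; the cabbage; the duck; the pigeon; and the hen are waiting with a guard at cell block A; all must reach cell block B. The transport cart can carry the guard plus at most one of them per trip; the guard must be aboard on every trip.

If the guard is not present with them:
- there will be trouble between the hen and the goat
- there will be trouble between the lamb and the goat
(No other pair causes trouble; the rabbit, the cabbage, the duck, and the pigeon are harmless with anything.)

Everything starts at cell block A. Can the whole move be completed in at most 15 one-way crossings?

Yes

Yes — this plan uses 15 crossings (≤ 15):
1. Guard goes to cell block B with the goat.  [cell block A: the cabbage, the duck, the hen, the lamb, the pigeon, the rabbit | cell block B: the goat]
2. Guard goes back to cell block A alone.  [cell block A: the cabbage, the duck, the hen, the lamb, the pigeon, the rabbit | cell block B: the goat]
3. Guard goes to cell block B with the lamb.  [cell block A: the cabbage, the duck, the hen, the pigeon, the rabbit | cell block B: the goat, the lamb]
4. Guard goes back to cell block A with the goat.  [cell block A: the cabbage, the duck, the goat, the hen, the pigeon, the rabbit | cell block B: the lamb]
5. Guard goes to cell block B with the hen.  [cell block A: the cabbage, the duck, the goat, the pigeon, the rabbit | cell block B: the hen, the lamb]
6. Guard goes back to cell block A alone.  [cell block A: the cabbage, the duck, the goat, the pigeon, the rabbit | cell block B: the hen, the lamb]
7. Guard goes to cell block B with the rabbit.  [cell block A: the cabbage, the duck, the goat, the pigeon | cell block B: the hen, the lamb, the rabbit]
8. Guard goes back to cell block A alone.  [cell block A: the cabbage, the duck, the goat, the pigeon | cell block B: the hen, the lamb, the rabbit]
9. Guard goes to cell block B with the cabbage.  [cell block A: the duck, the goat, the pigeon | cell block B: the cabbage, the hen, the lamb, the rabbit]
10. Guard goes back to cell block A alone.  [cell block A: the duck, the goat, the pigeon | cell block B: the cabbage, the hen, the lamb, the rabbit]
11. Guard goes to cell block B with the duck.  [cell block A: the goat, the pigeon | cell block B: the cabbage, the duck, the hen, the lamb, the rabbit]
12. Guard goes back to cell block A alone.  [cell block A: the goat, the pigeon | cell block B: the cabbage, the duck, the hen, the lamb, the rabbit]
13. Guard goes to cell block B with the pigeon.  [cell block A: the goat | cell block B: the cabbage, the duck, the hen, the lamb, the pigeon, the rabbit]
14. Guard goes back to cell block A alone.  [cell block A: the goat | cell block B: the cabbage, the duck, the hen, the lamb, the pigeon, the rabbit]
15. Guard goes to cell block B with the goat.  [cell block A: — | cell block B: the cabbage, the duck, the goat, the hen, the lamb, the pigeon, the rabbit]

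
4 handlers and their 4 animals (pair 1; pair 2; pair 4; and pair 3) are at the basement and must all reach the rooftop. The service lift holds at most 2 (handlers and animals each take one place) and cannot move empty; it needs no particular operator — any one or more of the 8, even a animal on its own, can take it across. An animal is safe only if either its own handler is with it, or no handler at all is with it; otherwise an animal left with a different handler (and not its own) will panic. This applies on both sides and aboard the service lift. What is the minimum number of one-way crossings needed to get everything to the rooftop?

Following every safe sequence of crossings from the start, the most of the 8 that can be at the rooftop as the service lift arrives there on crossings 1, 3, 5 is 2, 3, 4 respectively; the best ever achieved is 4 of 8.
From crossing 7 on, no configuration arises that was not already reachable earlier: only 44 distinct safe configurations (who is on which side, and where the service lift is) can ever be reached, none of them has everyone across, and every continuation just revisits them. So no valid plan exists.

impossible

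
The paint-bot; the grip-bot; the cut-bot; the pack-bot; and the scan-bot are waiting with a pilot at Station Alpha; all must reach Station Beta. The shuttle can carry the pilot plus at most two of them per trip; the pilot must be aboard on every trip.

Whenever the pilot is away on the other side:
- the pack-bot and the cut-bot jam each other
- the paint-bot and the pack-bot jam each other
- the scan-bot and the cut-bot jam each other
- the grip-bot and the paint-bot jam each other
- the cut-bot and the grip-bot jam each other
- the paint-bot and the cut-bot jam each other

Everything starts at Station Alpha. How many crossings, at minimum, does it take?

7

Counting alone: the pilot can take at most 2 across per trip to Station Beta, so moving all 5 needs at least 3 loaded trips out, with a return between consecutive ones — at least 5 crossings.
The safety rule pushes this higher. Following every safe sequence of crossings, the most of the 5 that can be at Station Beta as the shuttle arrives there on crossing 5 is 4 — never all 5.
So no plan with fewer than 7 crossings exists, and this one achieves 7:
1. Pilot goes to Station Beta with the cut-bot and the paint-bot.  [Station Alpha: the grip-bot, the pack-bot, the scan-bot | Station Beta: the cut-bot, the paint-bot]
2. Pilot goes back to Station Alpha with the paint-bot.  [Station Alpha: the grip-bot, the pack-bot, the paint-bot, the scan-bot | Station Beta: the cut-bot]
3. Pilot goes to Station Beta with the paint-bot and the scan-bot.  [Station Alpha: the grip-bot, the pack-bot | Station Beta: the cut-bot, the paint-bot, the scan-bot]
4. Pilot goes back to Station Alpha with the cut-bot.  [Station Alpha: the cut-bot, the grip-bot, the pack-bot | Station Beta: the paint-bot, the scan-bot]
5. Pilot goes to Station Beta with the grip-bot and the pack-bot.  [Station Alpha: the cut-bot | Station Beta: the grip-bot, the pack-bot, the paint-bot, the scan-bot]
6. Pilot goes back to Station Alpha with the paint-bot.  [Station Alpha: the cut-bot, the paint-bot | Station Beta: the grip-bot, the pack-bot, the scan-bot]
7. Pilot goes to Station Beta with the cut-bot and the paint-bot.  [Station Alpha: — | Station Beta: the cut-bot, the grip-bot, the pack-bot, the paint-bot, the scan-bot]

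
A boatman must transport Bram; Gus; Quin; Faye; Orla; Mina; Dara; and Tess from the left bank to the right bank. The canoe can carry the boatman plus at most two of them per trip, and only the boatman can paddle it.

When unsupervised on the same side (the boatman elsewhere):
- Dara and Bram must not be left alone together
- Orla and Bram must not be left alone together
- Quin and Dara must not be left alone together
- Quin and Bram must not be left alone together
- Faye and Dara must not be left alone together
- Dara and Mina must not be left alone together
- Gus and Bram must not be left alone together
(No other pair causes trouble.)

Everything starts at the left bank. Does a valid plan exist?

Yes

1. Boatman goes to the right bank with Bram and Dara.  [the left bank: Faye, Gus, Mina, Orla, Quin, Tess | the right bank: Bram, Dara]
2. Boatman goes back to the left bank with Bram.  [the left bank: Bram, Faye, Gus, Mina, Orla, Quin, Tess | the right bank: Dara]
3. Boatman goes to the right bank with Bram and Gus.  [the left bank: Faye, Mina, Orla, Quin, Tess | the right bank: Bram, Dara, Gus]
4. Boatman goes back to the left bank with Bram.  [the left bank: Bram, Faye, Mina, Orla, Quin, Tess | the right bank: Dara, Gus]
5. Boatman goes to the right bank with Bram and Orla.  [the left bank: Faye, Mina, Quin, Tess | the right bank: Bram, Dara, Gus, Orla]
6. Boatman goes back to the left bank with Bram.  [the left bank: Bram, Faye, Mina, Quin, Tess | the right bank: Dara, Gus, Orla]
7. Boatman goes to the right bank with Bram and Tess.  [the left bank: Faye, Mina, Quin | the right bank: Bram, Dara, Gus, Orla, Tess]
8. Boatman goes back to the left bank with Bram.  [the left bank: Bram, Faye, Mina, Quin | the right bank: Dara, Gus, Orla, Tess]
9. Boatman goes to the right bank with Faye and Quin.  [the left bank: Bram, Mina | the right bank: Dara, Faye, Gus, Orla, Quin, Tess]
10. Boatman goes back to the left bank with Dara.  [the left bank: Bram, Dara, Mina | the right bank: Faye, Gus, Orla, Quin, Tess]
11. Boatman goes to the right bank with Bram and Mina.  [the left bank: Dara | the right bank: Bram, Faye, Gus, Mina, Orla, Quin, Tess]
12. Boatman goes back to the left bank with Bram.  [the left bank: Bram, Dara | the right bank: Faye, Gus, Mina, Orla, Quin, Tess]
13. Boatman goes to the right bank with Bram and Dara.  [the left bank: — | the right bank: Bram, Dara, Faye, Gus, Mina, Orla, Quin, Tess]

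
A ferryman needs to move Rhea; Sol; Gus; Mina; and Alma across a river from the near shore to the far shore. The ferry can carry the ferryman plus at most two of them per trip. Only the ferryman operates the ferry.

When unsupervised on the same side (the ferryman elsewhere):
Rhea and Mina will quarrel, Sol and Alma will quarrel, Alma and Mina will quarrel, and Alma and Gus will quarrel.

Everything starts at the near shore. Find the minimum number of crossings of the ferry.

Counting alone: the ferryman can take at most 2 across per trip to the far shore, so moving all 5 needs at least 3 loaded trips out, with a return between consecutive ones — at least 5 crossings.
The plan below uses exactly 5 crossings, so it is optimal:
1. Ferryman goes to the far shore with Alma and Rhea.
2. Ferryman goes back to the near shore alone.
3. Ferryman goes to the far shore with Gus and Sol.
4. Ferryman goes back to the near shore with Alma.
5. Ferryman goes to the far shore with Alma and Mina.

5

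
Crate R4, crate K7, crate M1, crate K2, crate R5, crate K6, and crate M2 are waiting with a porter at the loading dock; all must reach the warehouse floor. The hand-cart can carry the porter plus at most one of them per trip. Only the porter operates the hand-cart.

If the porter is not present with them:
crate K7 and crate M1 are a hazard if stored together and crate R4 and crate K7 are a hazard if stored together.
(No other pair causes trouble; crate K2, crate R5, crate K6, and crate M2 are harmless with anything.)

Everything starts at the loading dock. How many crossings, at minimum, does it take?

15

Counting alone: the porter can take at most 1 across per trip to the warehouse floor, so moving all 7 needs at least 7 loaded trips out, with a return between consecutive ones — at least 13 crossings.
The safety rule pushes this higher. Following every safe sequence of crossings, the most of the 7 that can be at the warehouse floor as the hand-cart arrives there on crossing 13 is 6 — never all 7.
So no plan with fewer than 15 crossings exists, and this one achieves 15:
1. Porter goes to the warehouse floor with crate K7.
2. Porter goes back to the loading dock alone.
3. Porter goes to the warehouse floor with crate R4.
4. Porter goes back to the loading dock with crate K7.
5. Porter goes to the warehouse floor with crate M1.
6. Porter goes back to the loading dock alone.
7. Porter goes to the warehouse floor with crate K2.
8. Porter goes back to the loading dock alone.
9. Porter goes to the warehouse floor with crate R5.
10. Porter goes back to the loading dock alone.
11. Porter goes to the warehouse floor with crate K6.
12. Porter goes back to the loading dock alone.
13. Porter goes to the warehouse floor with crate M2.
14. Porter goes back to the loading dock alone.
15. Porter goes to the warehouse floor with crate K7.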